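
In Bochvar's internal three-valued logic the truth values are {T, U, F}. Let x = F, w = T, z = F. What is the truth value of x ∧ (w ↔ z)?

w ↔ z = T ↔ F = F
x ∧ (w ↔ z) = F ∧ F = F

F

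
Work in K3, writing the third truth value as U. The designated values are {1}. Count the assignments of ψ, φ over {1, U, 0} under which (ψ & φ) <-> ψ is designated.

Designated under: (ψ=1, φ=1); (ψ=0, φ=1); (ψ=0, φ=U); (ψ=0, φ=0).

4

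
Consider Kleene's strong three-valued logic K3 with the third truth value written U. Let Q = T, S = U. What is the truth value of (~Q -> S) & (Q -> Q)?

~Q = ~T = F
~Q -> S = F -> U = T  [~F | U]
Q -> Q = T -> T = T
(~Q -> S) & (Q -> Q) = T & T = T

T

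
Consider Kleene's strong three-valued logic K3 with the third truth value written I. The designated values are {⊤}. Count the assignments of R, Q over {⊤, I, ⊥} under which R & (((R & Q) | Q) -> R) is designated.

Designated under: (R=⊤, Q=⊤); (R=⊤, Q=I); (R=⊤, Q=⊥).

3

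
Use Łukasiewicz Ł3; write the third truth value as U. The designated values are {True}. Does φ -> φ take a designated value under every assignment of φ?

Every assignment of φ over {True, U, False} gives a value in {True}.
In particular, with φ=U: φ -> φ = True.

Yes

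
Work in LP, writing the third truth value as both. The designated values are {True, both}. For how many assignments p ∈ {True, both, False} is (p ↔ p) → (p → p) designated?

3

p=True: True ✓
p=both: both ✓
p=False: True ✓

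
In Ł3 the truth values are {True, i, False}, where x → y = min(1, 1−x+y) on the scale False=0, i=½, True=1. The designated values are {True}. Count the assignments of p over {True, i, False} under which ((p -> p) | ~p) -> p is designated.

p=True: True ✓
p=i: i ·
p=False: False ·

1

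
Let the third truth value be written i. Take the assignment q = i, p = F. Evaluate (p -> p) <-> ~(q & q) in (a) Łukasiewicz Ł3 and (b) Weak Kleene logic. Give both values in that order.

i; i

In Łukasiewicz Ł3: p -> p = F -> F = T
q & q = i & i = i
~(q & q) = ~i = i
(p -> p) <-> ~(q & q) = T <-> i = i  [1 − |1−½|]
In Weak Kleene logic: p -> p = F -> F = T
q & q = i & i = i
~(q & q) = ~i = i
(p -> p) <-> ~(q & q) = T <-> i = i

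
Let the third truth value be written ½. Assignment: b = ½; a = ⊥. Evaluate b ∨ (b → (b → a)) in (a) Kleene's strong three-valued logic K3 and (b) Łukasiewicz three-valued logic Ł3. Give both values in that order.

½; ⊤

In Kleene's strong three-valued logic K3: b → a = ½ → ⊥ = ½  [¬½ ∨ ⊥]
b → (b → a) = ½ → ½ = ½
b ∨ (b → (b → a)) = ½ ∨ ½ = ½
In Łukasiewicz three-valued logic Ł3: b → a = ½ → ⊥ = ½  [min(1, 1−½+0)]
b → (b → a) = ½ → ½ = ⊤
b ∨ (b → (b → a)) = ½ ∨ ⊤ = ⊤
They differ because Kleene's strong three-valued logic K3 and Łukasiewicz three-valued logic Ł3 treat ½ differently under implication.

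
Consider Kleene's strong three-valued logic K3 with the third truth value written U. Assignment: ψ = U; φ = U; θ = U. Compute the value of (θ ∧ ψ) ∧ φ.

U

θ ∧ ψ = U ∧ U = U
(θ ∧ ψ) ∧ φ = U ∧ U = U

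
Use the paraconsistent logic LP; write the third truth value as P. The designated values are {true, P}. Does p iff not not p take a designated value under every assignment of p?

Every assignment of p over {true, P, false} gives a value in {true, P}.
In particular, with p=P: p iff not not p = P.

Yes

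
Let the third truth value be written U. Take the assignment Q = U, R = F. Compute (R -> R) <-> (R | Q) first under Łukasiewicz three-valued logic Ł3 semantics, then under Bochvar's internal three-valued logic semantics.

In Łukasiewicz three-valued logic Ł3: R -> R = F -> F = T
R | Q = F | U = U
(R -> R) <-> (R | Q) = T <-> U = U
In Bochvar's internal three-valued logic: R -> R = F -> F = T
R | Q = F | U = U
(R -> R) <-> (R | Q) = T <-> U = U

U; U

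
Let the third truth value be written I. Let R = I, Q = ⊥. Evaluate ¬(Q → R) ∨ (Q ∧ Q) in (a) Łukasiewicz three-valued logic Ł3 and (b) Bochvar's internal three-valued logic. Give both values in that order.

⊥; I

In Łukasiewicz three-valued logic Ł3: Q → R = ⊥ → I = ⊤  [min(1, 1−0+½)]
¬(Q → R) = ¬⊤ = ⊥
Q ∧ Q = ⊥ ∧ ⊥ = ⊥
¬(Q → R) ∨ (Q ∧ Q) = ⊥ ∨ ⊥ = ⊥
In Bochvar's internal three-valued logic: Q → R = ⊥ → I = I  [any arg is the third value ⇒ result is the third value]
¬(Q → R) = ¬I = I
Q ∧ Q = ⊥ ∧ ⊥ = ⊥
¬(Q → R) ∨ (Q ∧ Q) = I ∨ ⊥ = I
They differ because Łukasiewicz three-valued logic Ł3 and Bochvar's internal three-valued logic treat I differently under the binary connectives.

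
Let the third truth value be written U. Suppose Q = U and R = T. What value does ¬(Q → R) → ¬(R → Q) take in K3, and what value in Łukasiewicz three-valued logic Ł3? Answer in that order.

T; T

In K3: Q → R = U → T = T
¬(Q → R) = ¬T = F
R → Q = T → U = U
¬(R → Q) = ¬U = U
¬(Q → R) → ¬(R → Q) = F → U = T
In Łukasiewicz three-valued logic Ł3: Q → R = U → T = T
¬(Q → R) = ¬T = F
R → Q = T → U = U
¬(R → Q) = ¬U = U
¬(Q → R) → ¬(R → Q) = F → U = T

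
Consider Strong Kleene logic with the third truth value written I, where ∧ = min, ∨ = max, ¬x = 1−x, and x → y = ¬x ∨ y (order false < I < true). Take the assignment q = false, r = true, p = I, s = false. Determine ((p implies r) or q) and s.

false

p implies r = I implies true = true
(p implies r) or q = true or false = true
((p implies r) or q) and s = true and false = false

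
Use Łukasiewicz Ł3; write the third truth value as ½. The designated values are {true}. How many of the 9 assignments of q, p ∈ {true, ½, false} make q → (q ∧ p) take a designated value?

Of the 9 assignments, 6 give a value in {true}.

6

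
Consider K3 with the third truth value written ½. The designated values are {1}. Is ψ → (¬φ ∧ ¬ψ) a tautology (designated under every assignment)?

Countermodel: ψ=1, φ=1 gives 0, which is not designated.

No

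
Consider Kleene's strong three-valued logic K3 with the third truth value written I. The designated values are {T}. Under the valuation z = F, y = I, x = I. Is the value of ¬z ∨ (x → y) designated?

¬z = ¬F = T
x → y = I → I = I
¬z ∨ (x → y) = T ∨ I = T
T ∈ {T}.

Yes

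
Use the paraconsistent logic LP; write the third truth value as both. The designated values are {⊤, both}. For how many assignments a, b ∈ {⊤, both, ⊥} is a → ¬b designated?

Of the 9 assignments, 8 give a value in {⊤, both}.

8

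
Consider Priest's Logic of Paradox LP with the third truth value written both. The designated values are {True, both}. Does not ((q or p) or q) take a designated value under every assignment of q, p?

Countermodel: q=True, p=True gives False, which is not designated.

No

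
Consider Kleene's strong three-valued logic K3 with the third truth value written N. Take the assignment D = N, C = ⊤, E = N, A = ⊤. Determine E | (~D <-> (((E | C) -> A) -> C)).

~D = ~N = N
E | C = N | ⊤ = ⊤
(E | C) -> A = ⊤ -> ⊤ = ⊤
((E | C) -> A) -> C = ⊤ -> ⊤ = ⊤
~D <-> (((E | C) -> A) -> C) = N <-> ⊤ = N
E | (~D <-> (((E | C) -> A) -> C)) = N | N = N

N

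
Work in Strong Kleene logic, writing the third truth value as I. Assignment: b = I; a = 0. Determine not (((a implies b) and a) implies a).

0

a implies b = 0 implies I = 1  [not 0 or I]
(a implies b) and a = 1 and 0 = 0
((a implies b) and a) implies a = 0 implies 0 = 1
not (((a implies b) and a) implies a) = not 1 = 0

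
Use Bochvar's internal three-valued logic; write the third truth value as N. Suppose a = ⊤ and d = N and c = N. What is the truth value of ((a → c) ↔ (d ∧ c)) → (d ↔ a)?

N

a → c = ⊤ → N = N  [any arg is the third value ⇒ result is the third value]
d ∧ c = N ∧ N = N
(a → c) ↔ (d ∧ c) = N ↔ N = N
d ↔ a = N ↔ ⊤ = N
((a → c) ↔ (d ∧ c)) → (d ↔ a) = N → N = N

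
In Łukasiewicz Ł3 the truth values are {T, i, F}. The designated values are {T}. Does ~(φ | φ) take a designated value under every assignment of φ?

Countermodel: φ=T gives F, which is not designated.

No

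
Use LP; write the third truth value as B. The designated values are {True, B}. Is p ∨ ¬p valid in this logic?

Yes

Every assignment of p over {True, B, False} gives a value in {True, B}.
In particular, with p=B: p ∨ ¬p = B.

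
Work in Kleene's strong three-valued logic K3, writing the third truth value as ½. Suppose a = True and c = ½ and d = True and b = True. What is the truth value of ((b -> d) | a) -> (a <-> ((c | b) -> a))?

b -> d = True -> True = True
(b -> d) | a = True | True = True
c | b = ½ | True = True
(c | b) -> a = True -> True = True
a <-> ((c | b) -> a) = True <-> True = True
((b -> d) | a) -> (a <-> ((c | b) -> a)) = True -> True = True

True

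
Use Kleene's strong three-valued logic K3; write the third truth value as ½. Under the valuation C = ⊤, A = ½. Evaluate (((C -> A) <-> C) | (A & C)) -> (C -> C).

⊤

C -> A = ⊤ -> ½ = ½  [~⊤ | ½]
(C -> A) <-> C = ½ <-> ⊤ = ½
A & C = ½ & ⊤ = ½
((C -> A) <-> C) | (A & C) = ½ | ½ = ½
C -> C = ⊤ -> ⊤ = ⊤
(((C -> A) <-> C) | (A & C)) -> (C -> C) = ½ -> ⊤ = ⊤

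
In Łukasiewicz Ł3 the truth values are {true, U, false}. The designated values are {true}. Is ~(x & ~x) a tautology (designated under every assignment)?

Countermodel: x=U gives U, which is not designated.

No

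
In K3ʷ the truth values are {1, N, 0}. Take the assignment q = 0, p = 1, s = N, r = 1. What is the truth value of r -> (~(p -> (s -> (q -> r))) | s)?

q -> r = 0 -> 1 = 1
s -> (q -> r) = N -> 1 = N  [any arg is the third value ⇒ result is the third value]
p -> (s -> (q -> r)) = 1 -> N = N
~(p -> (s -> (q -> r))) = ~N = N
~(p -> (s -> (q -> r))) | s = N | N = N
r -> (~(p -> (s -> (q -> r))) | s) = 1 -> N = N

N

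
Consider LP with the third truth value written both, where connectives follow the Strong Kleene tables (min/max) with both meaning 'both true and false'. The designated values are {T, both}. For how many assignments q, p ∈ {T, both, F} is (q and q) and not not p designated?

Designated under: (q=T, p=T); (q=T, p=both); (q=both, p=T); (q=both, p=both).

4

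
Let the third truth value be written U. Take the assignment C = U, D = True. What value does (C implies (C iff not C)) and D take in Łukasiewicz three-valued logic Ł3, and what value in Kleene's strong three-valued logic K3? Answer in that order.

In Łukasiewicz three-valued logic Ł3: not C = not U = U
C iff not C = U iff U = True  [1 − |½−½|]
C implies (C iff not C) = U implies True = True
(C implies (C iff not C)) and D = True and True = True
In Kleene's strong three-valued logic K3: not C = not U = U
C iff not C = U iff U = U
C implies (C iff not C) = U implies U = U  [not U or U]
(C implies (C iff not C)) and D = U and True = U
They differ because Łukasiewicz three-valued logic Ł3 and Kleene's strong three-valued logic K3 treat U differently under implication.

True; U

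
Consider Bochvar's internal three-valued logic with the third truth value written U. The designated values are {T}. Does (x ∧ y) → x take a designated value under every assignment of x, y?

No

Countermodel: x=T, y=U gives U, which is not designated.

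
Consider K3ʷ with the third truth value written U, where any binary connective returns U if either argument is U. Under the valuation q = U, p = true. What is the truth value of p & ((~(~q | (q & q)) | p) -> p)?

~q = ~U = U
q & q = U & U = U
~q | (q & q) = U | U = U
~(~q | (q & q)) = ~U = U
~(~q | (q & q)) | p = U | true = U
(~(~q | (q & q)) | p) -> p = U -> true = U
p & ((~(~q | (q & q)) | p) -> p) = true & U = U

U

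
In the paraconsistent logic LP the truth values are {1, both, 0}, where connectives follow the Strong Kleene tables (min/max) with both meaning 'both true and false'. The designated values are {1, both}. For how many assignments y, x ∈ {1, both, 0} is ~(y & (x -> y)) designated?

6

Of the 9 assignments, 6 give a value in {1, both}.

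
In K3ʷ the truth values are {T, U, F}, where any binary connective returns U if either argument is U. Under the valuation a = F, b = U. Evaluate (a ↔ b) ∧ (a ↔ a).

a ↔ b = F ↔ U = U
a ↔ a = F ↔ F = T
(a ↔ b) ∧ (a ↔ a) = U ∧ T = U

U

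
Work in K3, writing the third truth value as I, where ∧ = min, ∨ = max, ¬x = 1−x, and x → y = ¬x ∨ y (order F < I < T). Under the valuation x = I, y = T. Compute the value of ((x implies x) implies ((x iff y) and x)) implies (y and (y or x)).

T

x implies x = I implies I = I  [not I or I]
x iff y = I iff T = I
(x iff y) and x = I and I = I
(x implies x) implies ((x iff y) and x) = I implies I = I
y or x = T or I = T
y and (y or x) = T and T = T
((x implies x) implies ((x iff y) and x)) implies (y and (y or x)) = I implies T = T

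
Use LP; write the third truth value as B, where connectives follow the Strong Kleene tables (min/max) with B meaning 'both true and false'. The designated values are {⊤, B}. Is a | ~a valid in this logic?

Every assignment of a over {⊤, B, ⊥} gives a value in {⊤, B}.
In particular, with a=B: a | ~a = B.

Yes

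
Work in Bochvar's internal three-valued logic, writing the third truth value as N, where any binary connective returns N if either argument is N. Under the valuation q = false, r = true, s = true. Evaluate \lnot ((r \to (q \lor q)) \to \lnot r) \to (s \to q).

true

q \lor q = false \lor false = false
r \to (q \lor q) = true \to false = false
\lnot r = \lnot true = false
(r \to (q \lor q)) \to \lnot r = false \to false = true
\lnot ((r \to (q \lor q)) \to \lnot r) = \lnot true = false
s \to q = true \to false = false
\lnot ((r \to (q \lor q)) \to \lnot r) \to (s \to q) = false \to false = true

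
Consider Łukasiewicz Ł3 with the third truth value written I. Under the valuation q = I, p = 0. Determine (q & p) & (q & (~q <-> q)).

q & p = I & 0 = 0
~q = ~I = I
~q <-> q = I <-> I = 1  [1 − |½−½|]
q & (~q <-> q) = I & 1 = I
(q & p) & (q & (~q <-> q)) = 0 & I = 0

0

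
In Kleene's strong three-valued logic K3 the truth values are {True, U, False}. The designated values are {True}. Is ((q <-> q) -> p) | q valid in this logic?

Countermodel: q=U, p=U gives U, which is not designated.

No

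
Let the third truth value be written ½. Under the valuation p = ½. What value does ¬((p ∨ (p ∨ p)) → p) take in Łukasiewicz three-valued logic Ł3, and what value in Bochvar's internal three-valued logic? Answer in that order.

false; ½

In Łukasiewicz three-valued logic Ł3: p ∨ p = ½ ∨ ½ = ½
p ∨ (p ∨ p) = ½ ∨ ½ = ½
(p ∨ (p ∨ p)) → p = ½ → ½ = true
¬((p ∨ (p ∨ p)) → p) = ¬true = false
In Bochvar's internal three-valued logic: p ∨ p = ½ ∨ ½ = ½
p ∨ (p ∨ p) = ½ ∨ ½ = ½
(p ∨ (p ∨ p)) → p = ½ → ½ = ½  [any arg is the third value ⇒ result is the third value]
¬((p ∨ (p ∨ p)) → p) = ¬½ = ½
They differ because Łukasiewicz three-valued logic Ł3 and Bochvar's internal three-valued logic treat ½ differently under the binary connectives.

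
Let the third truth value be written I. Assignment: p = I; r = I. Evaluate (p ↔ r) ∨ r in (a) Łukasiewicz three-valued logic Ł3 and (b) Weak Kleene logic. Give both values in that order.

true; I

In Łukasiewicz three-valued logic Ł3: p ↔ r = I ↔ I = true  [1 − |½−½|]
(p ↔ r) ∨ r = true ∨ I = true
In Weak Kleene logic: p ↔ r = I ↔ I = I
(p ↔ r) ∨ r = I ∨ I = I
They differ because Łukasiewicz three-valued logic Ł3 and Weak Kleene logic treat I differently under the binary connectives.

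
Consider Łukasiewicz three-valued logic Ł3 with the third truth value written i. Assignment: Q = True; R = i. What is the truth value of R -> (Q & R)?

True

Q & R = True & i = i
R -> (Q & R) = i -> i = True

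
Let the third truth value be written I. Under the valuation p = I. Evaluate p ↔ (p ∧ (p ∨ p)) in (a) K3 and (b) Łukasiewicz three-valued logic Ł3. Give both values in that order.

I; 1

In K3: p ∨ p = I ∨ I = I
p ∧ (p ∨ p) = I ∧ I = I
p ↔ (p ∧ (p ∨ p)) = I ↔ I = I
In Łukasiewicz three-valued logic Ł3: p ∨ p = I ∨ I = I
p ∧ (p ∨ p) = I ∧ I = I
p ↔ (p ∧ (p ∨ p)) = I ↔ I = 1  [1 − |½−½|]
They differ because K3 and Łukasiewicz three-valued logic Ł3 treat I differently under implication.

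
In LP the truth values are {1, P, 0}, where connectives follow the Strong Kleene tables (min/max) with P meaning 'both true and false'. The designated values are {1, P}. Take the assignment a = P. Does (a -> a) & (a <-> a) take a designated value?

Yes

a -> a = P -> P = P
a <-> a = P <-> P = P
(a -> a) & (a <-> a) = P & P = P
P ∈ {1, P}.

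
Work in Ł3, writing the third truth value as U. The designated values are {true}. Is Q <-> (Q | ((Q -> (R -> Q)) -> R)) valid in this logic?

Countermodel: Q=U, R=true gives U, which is not designated.

No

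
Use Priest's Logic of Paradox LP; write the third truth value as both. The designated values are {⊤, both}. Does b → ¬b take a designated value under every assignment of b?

Countermodel: b=⊤ gives ⊥, which is not designated.

No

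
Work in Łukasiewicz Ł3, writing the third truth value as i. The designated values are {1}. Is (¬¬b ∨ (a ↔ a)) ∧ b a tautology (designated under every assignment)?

No

Countermodel: b=i, a=1 gives i, which is not designated.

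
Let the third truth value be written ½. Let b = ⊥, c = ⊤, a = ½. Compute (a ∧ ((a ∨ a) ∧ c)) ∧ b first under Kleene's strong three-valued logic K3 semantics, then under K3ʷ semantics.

In Kleene's strong three-valued logic K3: a ∨ a = ½ ∨ ½ = ½
(a ∨ a) ∧ c = ½ ∧ ⊤ = ½
a ∧ ((a ∨ a) ∧ c) = ½ ∧ ½ = ½
(a ∧ ((a ∨ a) ∧ c)) ∧ b = ½ ∧ ⊥ = ⊥
In K3ʷ: a ∨ a = ½ ∨ ½ = ½
(a ∨ a) ∧ c = ½ ∧ ⊤ = ½
a ∧ ((a ∨ a) ∧ c) = ½ ∧ ½ = ½
(a ∧ ((a ∨ a) ∧ c)) ∧ b = ½ ∧ ⊥ = ½
They differ because Kleene's strong three-valued logic K3 and K3ʷ treat ½ differently under the binary connectives.

⊥; ½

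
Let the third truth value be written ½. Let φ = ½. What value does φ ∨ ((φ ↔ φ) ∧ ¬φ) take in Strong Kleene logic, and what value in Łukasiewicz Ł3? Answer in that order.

In Strong Kleene logic: φ ↔ φ = ½ ↔ ½ = ½
¬φ = ¬½ = ½
(φ ↔ φ) ∧ ¬φ = ½ ∧ ½ = ½
φ ∨ ((φ ↔ φ) ∧ ¬φ) = ½ ∨ ½ = ½
In Łukasiewicz Ł3: φ ↔ φ = ½ ↔ ½ = true  [1 − |½−½|]
¬φ = ¬½ = ½
(φ ↔ φ) ∧ ¬φ = true ∧ ½ = ½
φ ∨ ((φ ↔ φ) ∧ ¬φ) = ½ ∨ ½ = ½

½; ½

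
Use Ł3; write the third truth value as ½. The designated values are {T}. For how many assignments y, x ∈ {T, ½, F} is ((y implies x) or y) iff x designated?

Designated under: (y=T, x=T); (y=½, x=T); (y=F, x=T).

3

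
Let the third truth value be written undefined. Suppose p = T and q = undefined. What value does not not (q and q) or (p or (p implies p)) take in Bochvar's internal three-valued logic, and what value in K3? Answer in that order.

undefined; T

In Bochvar's internal three-valued logic: q and q = undefined and undefined = undefined
not (q and q) = not undefined = undefined
not not (q and q) = not undefined = undefined
p implies p = T implies T = T
p or (p implies p) = T or T = T
not not (q and q) or (p or (p implies p)) = undefined or T = undefined
In K3: q and q = undefined and undefined = undefined
not (q and q) = not undefined = undefined
not not (q and q) = not undefined = undefined
p implies p = T implies T = T
p or (p implies p) = T or T = T
not not (q and q) or (p or (p implies p)) = undefined or T = T
They differ because Bochvar's internal three-valued logic and K3 treat undefined differently under the binary connectives.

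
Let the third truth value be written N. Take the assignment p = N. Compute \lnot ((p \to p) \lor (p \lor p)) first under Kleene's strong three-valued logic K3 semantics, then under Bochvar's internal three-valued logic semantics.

N; N

In Kleene's strong three-valued logic K3: p \to p = N \to N = N
p \lor p = N \lor N = N
(p \to p) \lor (p \lor p) = N \lor N = N
\lnot ((p \to p) \lor (p \lor p)) = \lnot N = N
In Bochvar's internal three-valued logic: p \to p = N \to N = N  [any arg is the third value ⇒ result is the third value]
p \lor p = N \lor N = N
(p \to p) \lor (p \lor p) = N \lor N = N
\lnot ((p \to p) \lor (p \lor p)) = \lnot N = N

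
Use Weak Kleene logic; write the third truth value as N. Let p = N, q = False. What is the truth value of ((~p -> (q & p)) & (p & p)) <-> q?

~p = ~N = N
q & p = False & N = N
~p -> (q & p) = N -> N = N  [any arg is the third value ⇒ result is the third value]
p & p = N & N = N
(~p -> (q & p)) & (p & p) = N & N = N
((~p -> (q & p)) & (p & p)) <-> q = N <-> False = N

N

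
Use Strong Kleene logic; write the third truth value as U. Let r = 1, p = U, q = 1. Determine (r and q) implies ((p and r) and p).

r and q = 1 and 1 = 1
p and r = U and 1 = U
(p and r) and p = U and U = U
(r and q) implies ((p and r) and p) = 1 implies U = U  [not 1 or U]

U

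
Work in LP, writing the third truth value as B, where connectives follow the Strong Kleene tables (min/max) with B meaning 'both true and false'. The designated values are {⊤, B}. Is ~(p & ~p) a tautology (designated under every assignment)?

Every assignment of p over {⊤, B, ⊥} gives a value in {⊤, B}.
In particular, with p=B: ~(p & ~p) = B.

Yes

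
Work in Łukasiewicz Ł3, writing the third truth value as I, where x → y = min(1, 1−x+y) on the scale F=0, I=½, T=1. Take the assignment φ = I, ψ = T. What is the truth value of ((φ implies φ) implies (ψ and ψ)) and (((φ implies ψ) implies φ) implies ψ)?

T

φ implies φ = I implies I = T
ψ and ψ = T and T = T
(φ implies φ) implies (ψ and ψ) = T implies T = T
φ implies ψ = I implies T = T
(φ implies ψ) implies φ = T implies I = I
((φ implies ψ) implies φ) implies ψ = I implies T = T
((φ implies φ) implies (ψ and ψ)) and (((φ implies ψ) implies φ) implies ψ) = T and T = T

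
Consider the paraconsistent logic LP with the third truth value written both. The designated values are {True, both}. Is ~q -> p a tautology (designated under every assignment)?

Countermodel: q=False, p=False gives False, which is not designated.

No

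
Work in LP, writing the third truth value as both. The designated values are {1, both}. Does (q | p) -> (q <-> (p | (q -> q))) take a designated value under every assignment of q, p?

Countermodel: q=0, p=1 gives 0, which is not designated.

No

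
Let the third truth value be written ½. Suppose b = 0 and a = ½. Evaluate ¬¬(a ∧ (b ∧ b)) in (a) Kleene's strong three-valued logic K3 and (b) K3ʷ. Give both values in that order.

0; ½

In Kleene's strong three-valued logic K3: b ∧ b = 0 ∧ 0 = 0
a ∧ (b ∧ b) = ½ ∧ 0 = 0
¬(a ∧ (b ∧ b)) = ¬0 = 1
¬¬(a ∧ (b ∧ b)) = ¬1 = 0
In K3ʷ: b ∧ b = 0 ∧ 0 = 0
a ∧ (b ∧ b) = ½ ∧ 0 = ½
¬(a ∧ (b ∧ b)) = ¬½ = ½
¬¬(a ∧ (b ∧ b)) = ¬½ = ½
They differ because Kleene's strong three-valued logic K3 and K3ʷ treat ½ differently under the binary connectives.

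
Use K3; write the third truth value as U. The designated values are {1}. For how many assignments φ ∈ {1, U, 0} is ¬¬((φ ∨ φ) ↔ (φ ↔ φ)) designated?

1

φ=1: 1 ✓
φ=U: U ·
φ=0: 0 ·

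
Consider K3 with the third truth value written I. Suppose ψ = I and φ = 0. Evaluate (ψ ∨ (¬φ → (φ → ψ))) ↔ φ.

0

¬φ = ¬0 = 1
φ → ψ = 0 → I = 1  [¬0 ∨ I]
¬φ → (φ → ψ) = 1 → 1 = 1
ψ ∨ (¬φ → (φ → ψ)) = I ∨ 1 = 1
(ψ ∨ (¬φ → (φ → ψ))) ↔ φ = 1 ↔ 0 = 0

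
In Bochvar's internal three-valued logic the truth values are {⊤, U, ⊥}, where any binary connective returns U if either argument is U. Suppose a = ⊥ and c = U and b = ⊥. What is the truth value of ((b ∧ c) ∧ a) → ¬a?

b ∧ c = ⊥ ∧ U = U
(b ∧ c) ∧ a = U ∧ ⊥ = U
¬a = ¬⊥ = ⊤
((b ∧ c) ∧ a) → ¬a = U → ⊤ = U  [any arg is the third value ⇒ result is the third value]

U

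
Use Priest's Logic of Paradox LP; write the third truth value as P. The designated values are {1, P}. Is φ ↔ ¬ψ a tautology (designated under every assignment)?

Countermodel: φ=1, ψ=1 gives 0, which is not designated.

No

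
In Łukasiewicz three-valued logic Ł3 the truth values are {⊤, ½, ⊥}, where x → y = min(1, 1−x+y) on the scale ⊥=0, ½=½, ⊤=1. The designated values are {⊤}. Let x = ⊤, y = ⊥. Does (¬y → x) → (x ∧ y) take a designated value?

¬y = ¬⊥ = ⊤
¬y → x = ⊤ → ⊤ = ⊤
x ∧ y = ⊤ ∧ ⊥ = ⊥
(¬y → x) → (x ∧ y) = ⊤ → ⊥ = ⊥
⊥ ∉ {⊤}.

No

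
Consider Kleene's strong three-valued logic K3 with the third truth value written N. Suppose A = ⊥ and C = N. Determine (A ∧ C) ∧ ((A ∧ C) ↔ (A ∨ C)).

A ∧ C = ⊥ ∧ N = ⊥
A ∧ C = ⊥ ∧ N = ⊥
A ∨ C = ⊥ ∨ N = N
(A ∧ C) ↔ (A ∨ C) = ⊥ ↔ N = N
(A ∧ C) ∧ ((A ∧ C) ↔ (A ∨ C)) = ⊥ ∧ N = ⊥

⊥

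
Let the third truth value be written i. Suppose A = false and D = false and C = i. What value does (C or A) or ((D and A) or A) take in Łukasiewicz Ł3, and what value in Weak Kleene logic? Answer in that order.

i; i

In Łukasiewicz Ł3: C or A = i or false = i
D and A = false and false = false
(D and A) or A = false or false = false
(C or A) or ((D and A) or A) = i or false = i
In Weak Kleene logic: C or A = i or false = i
D and A = false and false = false
(D and A) or A = false or false = false
(C or A) or ((D and A) or A) = i or false = i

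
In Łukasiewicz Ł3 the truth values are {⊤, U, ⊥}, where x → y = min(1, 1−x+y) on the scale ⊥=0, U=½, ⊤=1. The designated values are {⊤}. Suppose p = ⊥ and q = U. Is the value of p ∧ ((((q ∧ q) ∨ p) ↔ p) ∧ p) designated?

No

q ∧ q = U ∧ U = U
(q ∧ q) ∨ p = U ∨ ⊥ = U
((q ∧ q) ∨ p) ↔ p = U ↔ ⊥ = U
(((q ∧ q) ∨ p) ↔ p) ∧ p = U ∧ ⊥ = ⊥
p ∧ ((((q ∧ q) ∨ p) ↔ p) ∧ p) = ⊥ ∧ ⊥ = ⊥
⊥ ∉ {⊤}.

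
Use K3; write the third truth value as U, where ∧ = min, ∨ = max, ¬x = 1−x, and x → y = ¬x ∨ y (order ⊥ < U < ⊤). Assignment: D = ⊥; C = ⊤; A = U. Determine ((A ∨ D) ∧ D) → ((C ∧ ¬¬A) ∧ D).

⊤

A ∨ D = U ∨ ⊥ = U
(A ∨ D) ∧ D = U ∧ ⊥ = ⊥
¬A = ¬U = U
¬¬A = ¬U = U
C ∧ ¬¬A = ⊤ ∧ U = U
(C ∧ ¬¬A) ∧ D = U ∧ ⊥ = ⊥
((A ∨ D) ∧ D) → ((C ∧ ¬¬A) ∧ D) = ⊥ → ⊥ = ⊤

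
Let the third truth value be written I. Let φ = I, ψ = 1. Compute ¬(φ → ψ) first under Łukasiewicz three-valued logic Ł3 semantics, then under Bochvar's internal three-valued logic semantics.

0; I

In Łukasiewicz three-valued logic Ł3: φ → ψ = I → 1 = 1  [min(1, 1−½+1)]
¬(φ → ψ) = ¬1 = 0
In Bochvar's internal three-valued logic: φ → ψ = I → 1 = I  [any arg is the third value ⇒ result is the third value]
¬(φ → ψ) = ¬I = I
They differ because Łukasiewicz three-valued logic Ł3 and Bochvar's internal three-valued logic treat I differently under the binary connectives.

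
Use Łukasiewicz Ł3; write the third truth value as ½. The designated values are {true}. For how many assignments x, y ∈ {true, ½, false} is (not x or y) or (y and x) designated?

Of the 9 assignments, 5 give a value in {true}.

5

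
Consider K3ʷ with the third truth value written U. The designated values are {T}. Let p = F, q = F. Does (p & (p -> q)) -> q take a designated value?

p -> q = F -> F = T
p & (p -> q) = F & T = F
(p & (p -> q)) -> q = F -> F = T
T ∈ {T}.

Yes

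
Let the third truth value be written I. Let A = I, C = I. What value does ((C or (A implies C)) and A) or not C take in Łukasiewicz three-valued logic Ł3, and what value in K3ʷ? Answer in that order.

In Łukasiewicz three-valued logic Ł3: A implies C = I implies I = T  [min(1, 1−½+½)]
C or (A implies C) = I or T = T
(C or (A implies C)) and A = T and I = I
not C = not I = I
((C or (A implies C)) and A) or not C = I or I = I
In K3ʷ: A implies C = I implies I = I
C or (A implies C) = I or I = I
(C or (A implies C)) and A = I and I = I
not C = not I = I
((C or (A implies C)) and A) or not C = I or I = I

I; I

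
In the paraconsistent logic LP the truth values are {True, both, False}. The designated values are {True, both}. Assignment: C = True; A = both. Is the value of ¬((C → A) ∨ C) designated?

C → A = True → both = both  [¬True ∨ both]
(C → A) ∨ C = both ∨ True = True
¬((C → A) ∨ C) = ¬True = False
False ∉ {True, both}.

No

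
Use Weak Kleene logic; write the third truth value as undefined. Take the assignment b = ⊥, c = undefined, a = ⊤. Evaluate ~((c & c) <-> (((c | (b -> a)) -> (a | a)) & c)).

c & c = undefined & undefined = undefined
b -> a = ⊥ -> ⊤ = ⊤
c | (b -> a) = undefined | ⊤ = undefined
a | a = ⊤ | ⊤ = ⊤
(c | (b -> a)) -> (a | a) = undefined -> ⊤ = undefined  [any arg is the third value ⇒ result is the third value]
((c | (b -> a)) -> (a | a)) & c = undefined & undefined = undefined
(c & c) <-> (((c | (b -> a)) -> (a | a)) & c) = undefined <-> undefined = undefined
~((c & c) <-> (((c | (b -> a)) -> (a | a)) & c)) = ~undefined = undefined

undefined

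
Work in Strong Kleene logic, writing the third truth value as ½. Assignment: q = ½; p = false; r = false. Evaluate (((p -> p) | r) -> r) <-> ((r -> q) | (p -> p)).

false

p -> p = false -> false = true
(p -> p) | r = true | false = true
((p -> p) | r) -> r = true -> false = false
r -> q = false -> ½ = true  [~false | ½]
p -> p = false -> false = true
(r -> q) | (p -> p) = true | true = true
(((p -> p) | r) -> r) <-> ((r -> q) | (p -> p)) = false <-> true = false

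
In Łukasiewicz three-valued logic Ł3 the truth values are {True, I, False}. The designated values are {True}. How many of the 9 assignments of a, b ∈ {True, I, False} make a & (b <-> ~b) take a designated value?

Designated under: (a=True, b=I).

1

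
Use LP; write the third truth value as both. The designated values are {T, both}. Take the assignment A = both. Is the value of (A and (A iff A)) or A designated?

Yes

A iff A = both iff both = both
A and (A iff A) = both and both = both
(A and (A iff A)) or A = both or both = both
both ∈ {T, both}.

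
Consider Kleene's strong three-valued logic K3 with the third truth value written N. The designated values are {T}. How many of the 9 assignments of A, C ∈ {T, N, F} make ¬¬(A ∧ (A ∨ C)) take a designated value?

3

Designated under: (A=T, C=T); (A=T, C=N); (A=T, C=F).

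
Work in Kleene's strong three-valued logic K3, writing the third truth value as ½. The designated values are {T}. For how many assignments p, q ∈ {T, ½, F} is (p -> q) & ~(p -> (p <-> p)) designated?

Of the 9 assignments, 0 give a value in {T}.

0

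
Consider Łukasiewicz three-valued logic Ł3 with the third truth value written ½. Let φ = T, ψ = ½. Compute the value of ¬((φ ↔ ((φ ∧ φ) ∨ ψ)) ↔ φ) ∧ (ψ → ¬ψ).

φ ∧ φ = T ∧ T = T
(φ ∧ φ) ∨ ψ = T ∨ ½ = T
φ ↔ ((φ ∧ φ) ∨ ψ) = T ↔ T = T
(φ ↔ ((φ ∧ φ) ∨ ψ)) ↔ φ = T ↔ T = T
¬((φ ↔ ((φ ∧ φ) ∨ ψ)) ↔ φ) = ¬T = F
¬ψ = ¬½ = ½
ψ → ¬ψ = ½ → ½ = T  [min(1, 1−½+½)]
¬((φ ↔ ((φ ∧ φ) ∨ ψ)) ↔ φ) ∧ (ψ → ¬ψ) = F ∧ T = F

F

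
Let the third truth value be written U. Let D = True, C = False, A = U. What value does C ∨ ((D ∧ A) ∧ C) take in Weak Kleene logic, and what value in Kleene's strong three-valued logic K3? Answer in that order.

In Weak Kleene logic: D ∧ A = True ∧ U = U
(D ∧ A) ∧ C = U ∧ False = U
C ∨ ((D ∧ A) ∧ C) = False ∨ U = U
In Kleene's strong three-valued logic K3: D ∧ A = True ∧ U = U
(D ∧ A) ∧ C = U ∧ False = False
C ∨ ((D ∧ A) ∧ C) = False ∨ False = False
They differ because Weak Kleene logic and Kleene's strong three-valued logic K3 treat U differently under the binary connectives.

U; False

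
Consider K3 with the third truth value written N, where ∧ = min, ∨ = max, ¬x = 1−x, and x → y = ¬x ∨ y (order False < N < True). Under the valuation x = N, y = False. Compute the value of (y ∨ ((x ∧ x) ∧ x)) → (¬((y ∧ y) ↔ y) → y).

x ∧ x = N ∧ N = N
(x ∧ x) ∧ x = N ∧ N = N
y ∨ ((x ∧ x) ∧ x) = False ∨ N = N
y ∧ y = False ∧ False = False
(y ∧ y) ↔ y = False ↔ False = True
¬((y ∧ y) ↔ y) = ¬True = False
¬((y ∧ y) ↔ y) → y = False → False = True
(y ∨ ((x ∧ x) ∧ x)) → (¬((y ∧ y) ↔ y) → y) = N → True = True  [¬N ∨ True]

True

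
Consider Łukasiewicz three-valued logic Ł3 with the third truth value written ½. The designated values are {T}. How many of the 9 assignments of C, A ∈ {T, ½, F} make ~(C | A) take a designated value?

Designated under: (C=F, A=F).

1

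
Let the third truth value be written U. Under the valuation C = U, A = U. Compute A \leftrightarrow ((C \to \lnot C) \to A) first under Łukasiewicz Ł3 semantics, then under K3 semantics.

In Łukasiewicz Ł3: \lnot C = \lnot U = U
C \to \lnot C = U \to U = True  [min(1, 1−½+½)]
(C \to \lnot C) \to A = True \to U = U
A \leftrightarrow ((C \to \lnot C) \to A) = U \leftrightarrow U = True
In K3: \lnot C = \lnot U = U
C \to \lnot C = U \to U = U  [\lnot U \lor U]
(C \to \lnot C) \to A = U \to U = U
A \leftrightarrow ((C \to \lnot C) \to A) = U \leftrightarrow U = U
They differ because Łukasiewicz Ł3 and K3 treat U differently under implication.

True; U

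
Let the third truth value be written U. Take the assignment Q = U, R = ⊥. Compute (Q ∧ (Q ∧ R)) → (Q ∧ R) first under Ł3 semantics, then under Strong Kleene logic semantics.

In Ł3: Q ∧ R = U ∧ ⊥ = ⊥
Q ∧ (Q ∧ R) = U ∧ ⊥ = ⊥
Q ∧ R = U ∧ ⊥ = ⊥
(Q ∧ (Q ∧ R)) → (Q ∧ R) = ⊥ → ⊥ = ⊤
In Strong Kleene logic: Q ∧ R = U ∧ ⊥ = ⊥
Q ∧ (Q ∧ R) = U ∧ ⊥ = ⊥
Q ∧ R = U ∧ ⊥ = ⊥
(Q ∧ (Q ∧ R)) → (Q ∧ R) = ⊥ → ⊥ = ⊤

⊤; ⊤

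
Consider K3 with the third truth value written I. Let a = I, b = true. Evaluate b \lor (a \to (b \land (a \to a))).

a \to a = I \to I = I  [\lnot I \lor I]
b \land (a \to a) = true \land I = I
a \to (b \land (a \to a)) = I \to I = I
b \lor (a \to (b \land (a \to a))) = true \lor I = true

true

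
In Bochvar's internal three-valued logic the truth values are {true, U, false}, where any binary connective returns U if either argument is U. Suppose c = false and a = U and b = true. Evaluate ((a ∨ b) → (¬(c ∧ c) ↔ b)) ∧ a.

U

a ∨ b = U ∨ true = U
c ∧ c = false ∧ false = false
¬(c ∧ c) = ¬false = true
¬(c ∧ c) ↔ b = true ↔ true = true
(a ∨ b) → (¬(c ∧ c) ↔ b) = U → true = U  [any arg is the third value ⇒ result is the third value]
((a ∨ b) → (¬(c ∧ c) ↔ b)) ∧ a = U ∧ U = U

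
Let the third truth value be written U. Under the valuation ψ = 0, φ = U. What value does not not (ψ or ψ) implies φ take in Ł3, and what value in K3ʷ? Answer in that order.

In Ł3: ψ or ψ = 0 or 0 = 0
not (ψ or ψ) = not 0 = 1
not not (ψ or ψ) = not 1 = 0
not not (ψ or ψ) implies φ = 0 implies U = 1
In K3ʷ: ψ or ψ = 0 or 0 = 0
not (ψ or ψ) = not 0 = 1
not not (ψ or ψ) = not 1 = 0
not not (ψ or ψ) implies φ = 0 implies U = U  [any arg is the third value ⇒ result is the third value]
They differ because Ł3 and K3ʷ treat U differently under the binary connectives.

1; U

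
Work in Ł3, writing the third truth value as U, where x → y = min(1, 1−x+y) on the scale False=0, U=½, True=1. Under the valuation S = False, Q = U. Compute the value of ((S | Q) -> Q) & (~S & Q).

S | Q = False | U = U
(S | Q) -> Q = U -> U = True  [min(1, 1−½+½)]
~S = ~False = True
~S & Q = True & U = U
((S | Q) -> Q) & (~S & Q) = True & U = U

U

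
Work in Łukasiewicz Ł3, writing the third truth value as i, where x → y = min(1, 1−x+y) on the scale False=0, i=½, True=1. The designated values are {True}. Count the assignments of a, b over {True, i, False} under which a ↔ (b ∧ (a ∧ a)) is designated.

Of the 9 assignments, 6 give a value in {True}.

6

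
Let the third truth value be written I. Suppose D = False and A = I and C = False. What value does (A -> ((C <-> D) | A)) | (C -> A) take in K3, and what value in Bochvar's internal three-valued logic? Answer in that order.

In K3: C <-> D = False <-> False = True
(C <-> D) | A = True | I = True
A -> ((C <-> D) | A) = I -> True = True
C -> A = False -> I = True
(A -> ((C <-> D) | A)) | (C -> A) = True | True = True
In Bochvar's internal three-valued logic: C <-> D = False <-> False = True
(C <-> D) | A = True | I = I
A -> ((C <-> D) | A) = I -> I = I  [any arg is the third value ⇒ result is the third value]
C -> A = False -> I = I
(A -> ((C <-> D) | A)) | (C -> A) = I | I = I
They differ because K3 and Bochvar's internal three-valued logic treat I differently under the binary connectives.

True; I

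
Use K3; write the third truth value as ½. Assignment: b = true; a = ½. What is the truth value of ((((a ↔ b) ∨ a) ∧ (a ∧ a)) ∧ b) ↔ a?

½

a ↔ b = ½ ↔ true = ½
(a ↔ b) ∨ a = ½ ∨ ½ = ½
a ∧ a = ½ ∧ ½ = ½
((a ↔ b) ∨ a) ∧ (a ∧ a) = ½ ∧ ½ = ½
(((a ↔ b) ∨ a) ∧ (a ∧ a)) ∧ b = ½ ∧ true = ½
((((a ↔ b) ∨ a) ∧ (a ∧ a)) ∧ b) ↔ a = ½ ↔ ½ = ½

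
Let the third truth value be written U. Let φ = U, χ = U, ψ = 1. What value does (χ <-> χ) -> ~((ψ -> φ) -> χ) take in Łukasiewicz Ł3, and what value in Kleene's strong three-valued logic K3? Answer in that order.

In Łukasiewicz Ł3: χ <-> χ = U <-> U = 1
ψ -> φ = 1 -> U = U
(ψ -> φ) -> χ = U -> U = 1
~((ψ -> φ) -> χ) = ~1 = 0
(χ <-> χ) -> ~((ψ -> φ) -> χ) = 1 -> 0 = 0
In Kleene's strong three-valued logic K3: χ <-> χ = U <-> U = U
ψ -> φ = 1 -> U = U  [~1 | U]
(ψ -> φ) -> χ = U -> U = U
~((ψ -> φ) -> χ) = ~U = U
(χ <-> χ) -> ~((ψ -> φ) -> χ) = U -> U = U
They differ because Łukasiewicz Ł3 and Kleene's strong three-valued logic K3 treat U differently under implication.

0; U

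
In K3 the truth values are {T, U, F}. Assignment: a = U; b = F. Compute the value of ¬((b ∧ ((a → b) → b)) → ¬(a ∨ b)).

a → b = U → F = U
(a → b) → b = U → F = U
b ∧ ((a → b) → b) = F ∧ U = F
a ∨ b = U ∨ F = U
¬(a ∨ b) = ¬U = U
(b ∧ ((a → b) → b)) → ¬(a ∨ b) = F → U = T
¬((b ∧ ((a → b) → b)) → ¬(a ∨ b)) = ¬T = F

F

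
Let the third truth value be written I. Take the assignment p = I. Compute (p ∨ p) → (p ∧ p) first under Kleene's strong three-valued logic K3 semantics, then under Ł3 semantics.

I; true

In Kleene's strong three-valued logic K3: p ∨ p = I ∨ I = I
p ∧ p = I ∧ I = I
(p ∨ p) → (p ∧ p) = I → I = I  [¬I ∨ I]
In Ł3: p ∨ p = I ∨ I = I
p ∧ p = I ∧ I = I
(p ∨ p) → (p ∧ p) = I → I = true  [min(1, 1−½+½)]
They differ because Kleene's strong three-valued logic K3 and Ł3 treat I differently under implication.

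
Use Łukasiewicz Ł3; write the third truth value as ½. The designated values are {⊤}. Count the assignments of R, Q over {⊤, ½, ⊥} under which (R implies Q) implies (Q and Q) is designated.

Of the 9 assignments, 5 give a value in {⊤}.

5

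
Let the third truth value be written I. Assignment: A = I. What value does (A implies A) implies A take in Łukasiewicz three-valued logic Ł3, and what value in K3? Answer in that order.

In Łukasiewicz three-valued logic Ł3: A implies A = I implies I = ⊤  [min(1, 1−½+½)]
(A implies A) implies A = ⊤ implies I = I
In K3: A implies A = I implies I = I  [not I or I]
(A implies A) implies A = I implies I = I

I; I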